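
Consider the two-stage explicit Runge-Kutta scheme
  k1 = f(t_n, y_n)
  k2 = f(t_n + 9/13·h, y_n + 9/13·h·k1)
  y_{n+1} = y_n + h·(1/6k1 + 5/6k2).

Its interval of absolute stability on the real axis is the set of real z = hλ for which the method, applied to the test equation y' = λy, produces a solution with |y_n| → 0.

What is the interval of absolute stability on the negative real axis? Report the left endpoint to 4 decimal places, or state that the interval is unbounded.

Test eqn y'=λy, z=hλ:
  k1=λy_n ⇒ h·k1=z·y_n;  k2=λ(1+9/13z)y_n ⇒ h·k2=z(1+9/13z)y_n
  y_{n+1}/y_n = 1 + 1/6z + 5/6z(1+9/13z) = 1 + z + 15/26z²
  R(z) = 1 + z + 15/26z².

Find x<0 with |R(x)|<1.
x=-1.06: |R|=0.5882
R=1: x+15/26x²=0 ⇒ x=−26/15=-1.7333; min R=1−1/(4·15/26)=0.5667>−1
Confirm numerically:
  x=-1.565: |R|=0.84801 <1
  x=-1.564: |R|=0.84721 <1
  x=-0.976: |R|=0.57356 <1
  x=-0.843: |R|=0.56699 <1
  x=-2.190: |R|=1.57698 >1
  x=-1.846: |R|=1.11999 >1
Interval (-1.7333, 0).

(-1.7333, 0).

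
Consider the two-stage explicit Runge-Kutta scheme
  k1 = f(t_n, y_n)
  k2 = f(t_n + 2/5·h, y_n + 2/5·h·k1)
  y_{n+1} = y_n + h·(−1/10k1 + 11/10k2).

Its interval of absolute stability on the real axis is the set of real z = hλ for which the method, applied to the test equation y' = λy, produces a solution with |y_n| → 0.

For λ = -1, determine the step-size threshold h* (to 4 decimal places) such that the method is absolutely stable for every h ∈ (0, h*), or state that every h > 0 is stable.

With y'=λy (z=hλ):
  k1=λy_n ⇒ h·k1=z·y_n;  k2=λ(1+2/5z)y_n ⇒ h·k2=z(1+2/5z)y_n
  y_{n+1}/y_n = 1 − 1/10z + 11/10z(1+2/5z) = 1 + z + 11/25z²
  so R(z) = 1 + z + 11/25z².

Need |R(x)|<1, x<0.
x=-1.23: |R|=0.4357
R=1: x+11/25x²=0 ⇒ x=−25/11=-2.2727; min R=1−1/(4·11/25)=0.4318>−1
Confirm numerically:
  x=-2.250: |R|=0.97750 <1
  x=-1.560: |R|=0.51078 <1
  x=-1.441: |R|=0.47265 <1
  x=-1.361: |R|=0.45402 <1
  x=-2.608: |R|=1.38473 >1
  x=-2.495: |R|=1.24401 >1
  x=-2.403: |R|=1.13774 >1
Interval (-2.2727, 0).

(-2.2727,0); λ=-1 ⇒ h* = (25/11)/1 = 2.2727.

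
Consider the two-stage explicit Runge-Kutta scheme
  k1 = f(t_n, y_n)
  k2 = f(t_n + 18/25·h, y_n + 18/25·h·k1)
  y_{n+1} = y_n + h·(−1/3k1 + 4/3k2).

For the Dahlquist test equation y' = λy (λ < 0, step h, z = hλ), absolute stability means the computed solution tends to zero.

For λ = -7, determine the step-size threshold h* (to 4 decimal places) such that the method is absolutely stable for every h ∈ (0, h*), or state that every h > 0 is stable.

Set f=λy, z=hλ:
  k1=λy_n ⇒ h·k1=z·y_n;  k2=λ(1+18/25z)y_n ⇒ h·k2=z(1+18/25z)y_n
  y_{n+1}/y_n = 1 − 1/3z + 4/3z(1+18/25z) = 1 + z + 24/25z²
  R(z) = 1 + z + 24/25z².

Find x<0 with |R(x)|<1.
x=-1.37: |R|=1.4318
R=1: x+24/25x²=0 ⇒ x=−25/24=-1.0417; min R=1−1/(4·24/25)=0.7396>−1
Confirm numerically:
  x=-0.977: |R|=0.93935 <1
  x=-0.853: |R|=0.84550 <1
  x=-0.755: |R|=0.79222 <1
  x=-1.439: |R|=1.54889 >1
  x=-1.271: |R|=1.27982 >1
Stable set (-1.0417, 0).

(-1.0417,0); λ=-7 ⇒ h* = (25/24)/7 = 0.1488.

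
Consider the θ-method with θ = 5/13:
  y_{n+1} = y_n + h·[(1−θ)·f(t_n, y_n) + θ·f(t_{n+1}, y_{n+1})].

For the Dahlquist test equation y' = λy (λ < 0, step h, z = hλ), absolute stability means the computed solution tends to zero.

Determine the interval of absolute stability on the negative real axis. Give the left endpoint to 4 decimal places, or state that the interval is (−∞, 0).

z∈(-8.6667,0).

Set f=λy, z=hλ:
  y_{n+1} = y_n + z·[8/13·y_n + 5/13·y_{n+1}] ⇒ (1 − 5/13z)y_{n+1} = (1 + 8/13z)y_n
  Hence R(z) = (1 + 8/13z)/(1 − 5/13z).

Need |R(x)|<1, x<0.
x=-0.46: |R|=0.6092
R=−1: 1+8/13x = −1+5/13x ⇒ -3/13x=2 ⇒ x=2/(-3/13)=-8.6667
Confirm numerically:
  x=-8.555: |R|=0.99399 <1
  x=-6.141: |R|=0.82663 <1
  x=-3.534: |R|=0.49795 <1
  x=-9.258: |R|=1.02992 >1
  x=-9.004: |R|=1.01744 >1
  x=-8.715: |R|=1.00256 >1
So |R|<1 on (-8.6667, 0).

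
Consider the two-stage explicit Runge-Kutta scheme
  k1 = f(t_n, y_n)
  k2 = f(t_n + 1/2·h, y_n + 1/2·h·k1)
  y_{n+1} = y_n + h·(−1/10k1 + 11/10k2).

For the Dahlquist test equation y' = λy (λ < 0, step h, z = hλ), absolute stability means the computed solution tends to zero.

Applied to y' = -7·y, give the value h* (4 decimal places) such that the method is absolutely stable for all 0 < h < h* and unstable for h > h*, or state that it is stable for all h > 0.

On y'=λy, z=hλ:
  k1=λy_n ⇒ h·k1=z·y_n;  k2=λ(1+1/2z)y_n ⇒ h·k2=z(1+1/2z)y_n
  y_{n+1}/y_n = 1 − 1/10z + 11/10z(1+1/2z) = 1 + z + 11/20z²
  Hence R(z) = 1 + z + 11/20z².

Need |R(x)|<1, x<0.
x=-1.55: |R|=0.7714
R=1: x+11/20x²=0 ⇒ x=−20/11=-1.8182; min R=1−1/(4·11/20)=0.5455>−1
Confirm numerically:
  x=-1.454: |R|=0.70876 <1
  x=-1.310: |R|=0.63386 <1
  x=-0.966: |R|=0.54724 <1
  x=-2.035: |R|=1.24267 >1
  x=-1.947: |R|=1.13794 >1
Interval (-1.8182, 0).

(-1.8182,0); λ=-7 ⇒ h* = (20/11)/7 = 0.2597.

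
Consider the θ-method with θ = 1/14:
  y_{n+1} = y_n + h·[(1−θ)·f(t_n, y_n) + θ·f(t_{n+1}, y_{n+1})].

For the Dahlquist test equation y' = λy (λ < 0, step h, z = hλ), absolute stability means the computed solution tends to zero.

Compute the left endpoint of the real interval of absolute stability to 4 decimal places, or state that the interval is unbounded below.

With y'=λy (z=hλ):
  y_{n+1} = y_n + z·[13/14·y_n + 1/14·y_{n+1}] ⇒ (1 − 1/14z)y_{n+1} = (1 + 13/14z)y_n
  Hence R(z) = (1 + 13/14z)/(1 − 1/14z).

Find x<0 with |R(x)|<1.
x=-1.14: |R|=0.0542
R=−1: 1+13/14x = −1+1/14x ⇒ -6/7x=2 ⇒ x=2/(-6/7)=-2.3333
Confirm numerically:
  x=-2.003: |R|=0.75230 <1
  x=-1.696: |R|=0.51274 <1
  x=-1.391: |R|=0.26528 <1
  x=-1.036: |R|=0.03538 <1
  x=-2.904: |R|=1.40511 >1
  x=-2.499: |R|=1.12049 >1
Stable set (-2.3333, 0).

left endpoint -2.3333.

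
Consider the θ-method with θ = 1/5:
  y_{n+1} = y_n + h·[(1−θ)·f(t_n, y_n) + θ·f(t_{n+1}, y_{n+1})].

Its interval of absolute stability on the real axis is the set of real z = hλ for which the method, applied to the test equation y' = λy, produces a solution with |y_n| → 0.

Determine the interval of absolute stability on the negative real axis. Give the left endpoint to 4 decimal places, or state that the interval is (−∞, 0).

z∈(-3.3333,0).

On y'=λy, z=hλ:
  y_{n+1} = y_n + z·[4/5·y_n + 1/5·y_{n+1}] ⇒ (1 − 1/5z)y_{n+1} = (1 + 4/5z)y_n
  so R(z) = (1 + 4/5z)/(1 − 1/5z).

Need |R(x)|<1, x<0.
x=-0.86: |R|=0.2662
R=−1: 1+4/5x = −1+1/5x ⇒ -3/5x=2 ⇒ x=2/(-3/5)=-3.3333
Confirm numerically:
  x=-2.688: |R|=0.74818 <1
  x=-2.342: |R|=0.59493 <1
  x=-2.242: |R|=0.54791 <1
  x=-1.362: |R|=0.07042 <1
  x=-3.650: |R|=1.10983 >1
  x=-3.588: |R|=1.08896 >1
  x=-3.504: |R|=1.06021 >1
Stable set (-3.3333, 0).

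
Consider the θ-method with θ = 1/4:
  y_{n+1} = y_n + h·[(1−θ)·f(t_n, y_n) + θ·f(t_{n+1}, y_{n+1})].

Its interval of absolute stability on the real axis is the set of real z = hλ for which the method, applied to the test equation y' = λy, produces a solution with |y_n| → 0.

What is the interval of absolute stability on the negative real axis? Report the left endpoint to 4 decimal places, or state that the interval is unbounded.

(-4.0000, 0).

On y'=λy, z=hλ:
  y_{n+1} = y_n + z·[3/4·y_n + 1/4·y_{n+1}] ⇒ (1 − 1/4z)y_{n+1} = (1 + 3/4z)y_n
  R(z) = (1 + 3/4z)/(1 − 1/4z).

Boundary: |R(x)|=1, x<0.
x=-0.34: |R|=0.6866
R=−1: 1+3/4x = −1+1/4x ⇒ -1/2x=2 ⇒ x=2/(-1/2)=-4.0000
Confirm numerically:
  x=-2.016: |R|=0.34043 <1
  x=-2.003: |R|=0.33467 <1
  x=-1.949: |R|=0.31047 <1
  x=-4.597: |R|=1.13889 >1
  x=-4.191: |R|=1.04664 >1
Stable set (-4.0000, 0).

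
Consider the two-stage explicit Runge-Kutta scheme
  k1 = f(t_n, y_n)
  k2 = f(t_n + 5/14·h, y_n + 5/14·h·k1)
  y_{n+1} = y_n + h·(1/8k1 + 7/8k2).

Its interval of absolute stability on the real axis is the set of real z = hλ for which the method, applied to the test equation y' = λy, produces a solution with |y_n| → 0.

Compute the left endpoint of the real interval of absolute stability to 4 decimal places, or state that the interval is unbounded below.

With y'=λy (z=hλ):
  k1=λy_n ⇒ h·k1=z·y_n;  k2=λ(1+5/14z)y_n ⇒ h·k2=z(1+5/14z)y_n
  y_{n+1}/y_n = 1 + 1/8z + 7/8z(1+5/14z) = 1 + z + 5/16z²
  ⇒ R(z) = 1 + z + 5/16z².

Solve |R(x)|<1 on ℝ⁻.
x=-0.45: |R|=0.6133
R=1: x+5/16x²=0 ⇒ x=−16/5=-3.2000; min R=1−1/(4·5/16)=0.2000>−1
Confirm numerically:
  x=-2.928: |R|=0.75112 <1
  x=-2.022: |R|=0.25565 <1
  x=-1.358: |R|=0.21830 <1
  x=-3.785: |R|=1.69195 >1
  x=-3.714: |R|=1.59656 >1
  x=-3.546: |R|=1.38341 >1
Interval (-3.2000, 0).

left endpoint -3.2000.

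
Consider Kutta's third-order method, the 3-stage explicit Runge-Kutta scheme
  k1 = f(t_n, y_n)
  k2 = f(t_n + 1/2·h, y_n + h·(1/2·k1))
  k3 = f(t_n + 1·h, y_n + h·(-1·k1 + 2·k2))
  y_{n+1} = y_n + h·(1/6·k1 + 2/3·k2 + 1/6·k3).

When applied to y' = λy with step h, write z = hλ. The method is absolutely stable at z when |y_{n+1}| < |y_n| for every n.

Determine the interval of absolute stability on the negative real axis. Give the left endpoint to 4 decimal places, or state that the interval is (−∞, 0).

(-2.5127, 0).

On y'=λy, z=hλ:
  order 3, 3-stage ⇒ R(z)=1+z+z^2/2+z^3/6
  (e.g. R(-0.36)=0.69702, |R|=0.69702)

Solve |R(x)|<1 on ℝ⁻.
x=-0.36: |R|=0.6970
|R(-2.13)|=0.4721 |R(-0.69)|=0.4933 |R(-0.52)|=0.5918
Bisect:
  x_lo=-3.2814 |R|=2.7863  x_hi=-0.3333 |R|=0.7160
  mid=-1.80736 |R|=0.15806 →hi
  mid=-2.54437 |R|=1.05276 →lo
  mid=-2.17586 |R|=0.52557 →hi
  mid=-2.36012 |R|=0.76608 →hi
  mid=-2.45224 |R|=0.90325 →hi
  mid=-2.49831 |R|=0.97642 →hi
  mid=-2.52134 |R|=1.01418 →lo
  ...
  [-2.51288,-2.51270] ⇒ x*=-2.5127
Stable set (-2.5127, 0).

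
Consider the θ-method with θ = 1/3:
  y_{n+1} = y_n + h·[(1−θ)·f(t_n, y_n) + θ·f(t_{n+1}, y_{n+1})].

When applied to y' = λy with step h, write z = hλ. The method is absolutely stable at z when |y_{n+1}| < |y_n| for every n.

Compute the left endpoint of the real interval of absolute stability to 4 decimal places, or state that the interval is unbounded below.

Set f=λy, z=hλ:
  y_{n+1} = y_n + z·[2/3·y_n + 1/3·y_{n+1}] ⇒ (1 − 1/3z)y_{n+1} = (1 + 2/3z)y_n
  R(z) = (1 + 2/3z)/(1 − 1/3z).

Solve |R(x)|<1 on ℝ⁻.
x=-1.03: |R|=0.2333
R=−1: 1+2/3x = −1+1/3x ⇒ -1/3x=2 ⇒ x=2/(-1/3)=-6.0000
Confirm numerically:
  x=-5.769: |R|=0.97366 <1
  x=-5.187: |R|=0.90070 <1
  x=-4.825: |R|=0.84984 <1
  x=-4.615: |R|=0.81812 <1
  x=-6.208: |R|=1.02259 >1
  x=-6.091: |R|=1.01001 >1
  x=-6.044: |R|=1.00487 >1
So |R|<1 on (-6.0000, 0).

left endpoint -6.0000.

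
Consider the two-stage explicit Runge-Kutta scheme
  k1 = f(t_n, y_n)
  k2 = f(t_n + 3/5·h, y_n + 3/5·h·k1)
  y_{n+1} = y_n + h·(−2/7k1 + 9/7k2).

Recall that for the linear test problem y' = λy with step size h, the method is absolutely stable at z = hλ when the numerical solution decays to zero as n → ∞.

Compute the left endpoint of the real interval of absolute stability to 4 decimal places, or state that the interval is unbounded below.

On y'=λy, z=hλ:
  k1=λy_n ⇒ h·k1=z·y_n;  k2=λ(1+3/5z)y_n ⇒ h·k2=z(1+3/5z)y_n
  y_{n+1}/y_n = 1 − 2/7z + 9/7z(1+3/5z) = 1 + z + 27/35z²
  ⇒ R(z) = 1 + z + 27/35z².

Need |R(x)|<1, x<0.
x=-1.32: |R|=1.0241
R=1: x+27/35x²=0 ⇒ x=−35/27=-1.2963; min R=1−1/(4·27/35)=0.6759>−1
Confirm numerically:
  x=-1.134: |R|=0.85802 <1
  x=-0.967: |R|=0.75435 <1
  x=-0.881: |R|=0.71775 <1
  x=-1.412: |R|=1.12603 >1
  x=-1.391: |R|=1.10162 >1
Interval (-1.2963, 0).

z* = -1.2963.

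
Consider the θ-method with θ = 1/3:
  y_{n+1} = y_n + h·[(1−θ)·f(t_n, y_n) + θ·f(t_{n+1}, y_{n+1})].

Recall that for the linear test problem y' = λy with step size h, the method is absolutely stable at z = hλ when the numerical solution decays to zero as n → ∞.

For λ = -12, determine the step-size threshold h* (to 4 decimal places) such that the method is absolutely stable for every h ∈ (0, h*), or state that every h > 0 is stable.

(-6.0000,0); λ=-12 ⇒ h* = (6)/12 = 0.5000.

On y'=λy, z=hλ:
  y_{n+1} = y_n + z·[2/3·y_n + 1/3·y_{n+1}] ⇒ (1 − 1/3z)y_{n+1} = (1 + 2/3z)y_n
  so R(z) = (1 + 2/3z)/(1 − 1/3z).

Find x<0 with |R(x)|<1.
x=-1.26: |R|=0.1127
R=−1: 1+2/3x = −1+1/3x ⇒ -1/3x=2 ⇒ x=2/(-1/3)=-6.0000
Confirm numerically:
  x=-5.850: |R|=0.98305 <1
  x=-5.711: |R|=0.96682 <1
  x=-4.479: |R|=0.79663 <1
  x=-3.828: |R|=0.68190 <1
  x=-6.506: |R|=1.05323 >1
  x=-6.301: |R|=1.03236 >1
Interval (-6.0000, 0).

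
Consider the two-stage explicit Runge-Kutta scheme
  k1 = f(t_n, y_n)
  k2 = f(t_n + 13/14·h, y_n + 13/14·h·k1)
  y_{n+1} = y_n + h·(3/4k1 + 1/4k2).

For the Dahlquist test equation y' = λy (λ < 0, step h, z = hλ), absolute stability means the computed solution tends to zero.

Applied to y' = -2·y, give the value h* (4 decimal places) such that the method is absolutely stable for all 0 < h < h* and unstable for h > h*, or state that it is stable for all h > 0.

(-4.3077,0); λ=-2 ⇒ h* = (56/13)/2 = 2.1538.

On y'=λy, z=hλ:
  k1=λy_n ⇒ h·k1=z·y_n;  k2=λ(1+13/14z)y_n ⇒ h·k2=z(1+13/14z)y_n
  y_{n+1}/y_n = 1 + 3/4z + 1/4z(1+13/14z) = 1 + z + 13/56z²
  Hence R(z) = 1 + z + 13/56z².

Need |R(x)|<1, x<0.
x=-1.73: |R|=0.0352
R=1: x+13/56x²=0 ⇒ x=−56/13=-4.3077; min R=1−1/(4·13/56)=-0.0769>−1
Confirm numerically:
  x=-4.010: |R|=0.72288 <1
  x=-3.655: |R|=0.44620 <1
  x=-2.752: |R|=0.00613 <1
  x=-4.899: |R|=1.67248 >1
  x=-4.374: |R|=1.06733 >1
Interval (-4.3077, 0).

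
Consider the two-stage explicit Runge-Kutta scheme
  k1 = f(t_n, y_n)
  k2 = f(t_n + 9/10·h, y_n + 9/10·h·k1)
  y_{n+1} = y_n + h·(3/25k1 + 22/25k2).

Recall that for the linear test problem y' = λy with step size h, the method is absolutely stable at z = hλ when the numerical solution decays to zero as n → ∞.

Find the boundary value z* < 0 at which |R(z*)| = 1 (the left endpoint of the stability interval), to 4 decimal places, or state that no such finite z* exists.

Test eqn y'=λy, z=hλ:
  k1=λy_n ⇒ h·k1=z·y_n;  k2=λ(1+9/10z)y_n ⇒ h·k2=z(1+9/10z)y_n
  y_{n+1}/y_n = 1 + 3/25z + 22/25z(1+9/10z) = 1 + z + 99/125z²
  R(z) = 1 + z + 99/125z².

Find x<0 with |R(x)|<1.
x=-1.16: |R|=0.9057
R=1: x+99/125x²=0 ⇒ x=−125/99=-1.2626; min R=1−1/(4·99/125)=0.6843>−1
Confirm numerically:
  x=-1.092: |R|=0.85243 <1
  x=-1.051: |R|=0.82384 <1
  x=-0.607: |R|=0.68481 <1
  x=-0.563: |R|=0.68804 <1
  x=-1.730: |R|=1.64038 >1
  x=-1.387: |R|=1.13663 >1
  x=-1.380: |R|=1.12828 >1
So |R|<1 on (-1.2626, 0).

z* = -1.2626.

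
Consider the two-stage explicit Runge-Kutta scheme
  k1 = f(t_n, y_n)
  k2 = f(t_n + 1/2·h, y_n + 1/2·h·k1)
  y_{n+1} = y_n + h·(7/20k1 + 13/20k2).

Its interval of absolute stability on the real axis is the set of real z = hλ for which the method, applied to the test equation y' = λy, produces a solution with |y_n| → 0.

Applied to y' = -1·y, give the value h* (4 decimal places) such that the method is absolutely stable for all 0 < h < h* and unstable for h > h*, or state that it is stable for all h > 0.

(-3.0769,0); λ=-1 ⇒ h* = (40/13)/1 = 3.0769.

Set f=λy, z=hλ:
  k1=λy_n ⇒ h·k1=z·y_n;  k2=λ(1+1/2z)y_n ⇒ h·k2=z(1+1/2z)y_n
  y_{n+1}/y_n = 1 + 7/20z + 13/20z(1+1/2z) = 1 + z + 13/40z²
  ⇒ R(z) = 1 + z + 13/40z².

Need |R(x)|<1, x<0.
x=-0.3: |R|=0.7292
R=1: x+13/40x²=0 ⇒ x=−40/13=-3.0769; min R=1−1/(4·13/40)=0.2308>−1
Confirm numerically:
  x=-2.722: |R|=0.68602 <1
  x=-2.551: |R|=0.56397 <1
  x=-2.059: |R|=0.31883 <1
  x=-3.496: |R|=1.47616 >1
  x=-3.371: |R|=1.32218 >1
  x=-3.365: |R|=1.31505 >1
Stable set (-3.0769, 0).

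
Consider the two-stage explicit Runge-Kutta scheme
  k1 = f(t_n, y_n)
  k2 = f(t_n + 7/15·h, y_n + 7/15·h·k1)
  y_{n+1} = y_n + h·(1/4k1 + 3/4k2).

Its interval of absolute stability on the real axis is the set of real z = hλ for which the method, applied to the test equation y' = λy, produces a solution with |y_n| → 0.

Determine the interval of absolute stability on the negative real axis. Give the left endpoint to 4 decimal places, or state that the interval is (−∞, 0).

z∈(-2.8571,0).

Set f=λy, z=hλ:
  k1=λy_n ⇒ h·k1=z·y_n;  k2=λ(1+7/15z)y_n ⇒ h·k2=z(1+7/15z)y_n
  y_{n+1}/y_n = 1 + 1/4z + 3/4z(1+7/15z) = 1 + z + 7/20z²
  R(z) = 1 + z + 7/20z².

Need |R(x)|<1, x<0.
x=-1.68: |R|=0.3078
R=1: x+7/20x²=0 ⇒ x=−20/7=-2.8571; min R=1−1/(4·7/20)=0.2857>−1
Confirm numerically:
  x=-2.048: |R|=0.42001 <1
  x=-1.694: |R|=0.31037 <1
  x=-1.343: |R|=0.28828 <1
  x=-3.238: |R|=1.43163 >1
  x=-3.111: |R|=1.27641 >1
  x=-3.062: |R|=1.21955 >1
Interval (-2.8571, 0).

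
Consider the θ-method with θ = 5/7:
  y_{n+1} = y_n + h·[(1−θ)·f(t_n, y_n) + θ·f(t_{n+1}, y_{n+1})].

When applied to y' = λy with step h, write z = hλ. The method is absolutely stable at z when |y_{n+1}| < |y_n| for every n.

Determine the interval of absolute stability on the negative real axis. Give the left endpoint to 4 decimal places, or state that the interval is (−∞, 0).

(−∞, 0) — no finite endpoint.

With y'=λy (z=hλ):
  y_{n+1} = y_n + z·[2/7·y_n + 5/7·y_{n+1}] ⇒ (1 − 5/7z)y_{n+1} = (1 + 2/7z)y_n
  R(z) = (1 + 2/7z)/(1 − 5/7z).

Need |R(x)|<1, x<0.
x=-1.7: |R|=0.2323
x=-2: |R|=0.1765
x=-10: |R|=0.2281
x=-100: |R|=0.3807
θ=5/7≥1/2 ⇒ |1+2/7x|<|1−5/7x| ∀x<0 ⇒ interval (−∞,0).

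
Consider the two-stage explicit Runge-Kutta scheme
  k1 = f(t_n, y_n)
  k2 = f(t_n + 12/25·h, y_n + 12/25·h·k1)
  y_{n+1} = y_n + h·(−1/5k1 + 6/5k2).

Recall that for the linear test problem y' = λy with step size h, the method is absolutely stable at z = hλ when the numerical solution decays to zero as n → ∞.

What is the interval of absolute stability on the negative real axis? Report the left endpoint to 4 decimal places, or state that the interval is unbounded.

With y'=λy (z=hλ):
  k1=λy_n ⇒ h·k1=z·y_n;  k2=λ(1+12/25z)y_n ⇒ h·k2=z(1+12/25z)y_n
  y_{n+1}/y_n = 1 − 1/5z + 6/5z(1+12/25z) = 1 + z + 72/125z²
  ⇒ R(z) = 1 + z + 72/125z².

Solve |R(x)|<1 on ℝ⁻.
x=-1.36: |R|=0.7054
R=1: x+72/125x²=0 ⇒ x=−125/72=-1.7361; min R=1−1/(4·72/125)=0.5660>−1
Confirm numerically:
  x=-1.550: |R|=0.83384 <1
  x=-1.204: |R|=0.63098 <1
  x=-1.003: |R|=0.57646 <1
  x=-2.306: |R|=1.75696 >1
  x=-2.210: |R|=1.60324 >1
  x=-1.906: |R|=1.18651 >1
Stable set (-1.7361, 0).

z∈(-1.7361,0).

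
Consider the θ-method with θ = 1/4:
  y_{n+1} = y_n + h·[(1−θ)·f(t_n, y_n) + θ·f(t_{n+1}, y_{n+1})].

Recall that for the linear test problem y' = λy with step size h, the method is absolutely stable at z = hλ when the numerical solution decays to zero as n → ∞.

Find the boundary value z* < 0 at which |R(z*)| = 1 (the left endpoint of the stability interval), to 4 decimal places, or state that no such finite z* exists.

z* = -4.0000.

Set f=λy, z=hλ:
  y_{n+1} = y_n + z·[3/4·y_n + 1/4·y_{n+1}] ⇒ (1 − 1/4z)y_{n+1} = (1 + 3/4z)y_n
  R(z) = (1 + 3/4z)/(1 − 1/4z).

Boundary: |R(x)|=1, x<0.
x=-1.01: |R|=0.1936
R=−1: 1+3/4x = −1+1/4x ⇒ -1/2x=2 ⇒ x=2/(-1/2)=-4.0000
Confirm numerically:
  x=-3.898: |R|=0.97417 <1
  x=-3.713: |R|=0.92558 <1
  x=-3.453: |R|=0.85321 <1
  x=-2.515: |R|=0.54413 <1
  x=-4.435: |R|=1.10314 >1
  x=-4.297: |R|=1.07159 >1
  x=-4.057: |R|=1.01415 >1
So |R|<1 on (-4.0000, 0).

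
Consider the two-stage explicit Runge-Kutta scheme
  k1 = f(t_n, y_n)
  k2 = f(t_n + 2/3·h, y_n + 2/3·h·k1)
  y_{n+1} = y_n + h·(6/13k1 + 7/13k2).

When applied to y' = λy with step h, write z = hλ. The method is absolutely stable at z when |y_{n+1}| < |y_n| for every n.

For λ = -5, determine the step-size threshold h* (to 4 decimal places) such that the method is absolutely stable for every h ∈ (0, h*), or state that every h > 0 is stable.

(-2.7857,0); λ=-5 ⇒ h* = (39/14)/5 = 0.5571.

With y'=λy (z=hλ):
  k1=λy_n ⇒ h·k1=z·y_n;  k2=λ(1+2/3z)y_n ⇒ h·k2=z(1+2/3z)y_n
  y_{n+1}/y_n = 1 + 6/13z + 7/13z(1+2/3z) = 1 + z + 14/39z²
  Hence R(z) = 1 + z + 14/39z².

Boundary: |R(x)|=1, x<0.
x=-0.6: |R|=0.5292
R=1: x+14/39x²=0 ⇒ x=−39/14=-2.7857; min R=1−1/(4·14/39)=0.3036>−1
Confirm numerically:
  x=-2.493: |R|=0.73804 <1
  x=-2.379: |R|=0.65267 <1
  x=-2.332: |R|=0.62018 <1
  x=-2.064: |R|=0.46527 <1
  x=-3.025: |R|=1.25984 >1
  x=-3.000: |R|=1.23077 >1
Interval (-2.7857, 0).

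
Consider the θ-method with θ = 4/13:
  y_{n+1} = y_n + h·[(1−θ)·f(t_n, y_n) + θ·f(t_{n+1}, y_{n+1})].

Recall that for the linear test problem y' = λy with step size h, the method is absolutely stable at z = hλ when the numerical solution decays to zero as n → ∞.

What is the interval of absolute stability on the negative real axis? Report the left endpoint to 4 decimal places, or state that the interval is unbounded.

On y'=λy, z=hλ:
  y_{n+1} = y_n + z·[9/13·y_n + 4/13·y_{n+1}] ⇒ (1 − 4/13z)y_{n+1} = (1 + 9/13z)y_n
  so R(z) = (1 + 9/13z)/(1 − 4/13z).

Find x<0 with |R(x)|<1.
x=-1.65: |R|=0.0944
R=−1: 1+9/13x = −1+4/13x ⇒ -5/13x=2 ⇒ x=2/(-5/13)=-5.2000
Confirm numerically:
  x=-4.582: |R|=0.90137 <1
  x=-3.149: |R|=0.59935 <1
  x=-2.788: |R|=0.50066 <1
  x=-5.571: |R|=1.05257 >1
  x=-5.562: |R|=1.05135 >1
  x=-5.406: |R|=1.02975 >1
So |R|<1 on (-5.2000, 0).

(-5.2000, 0).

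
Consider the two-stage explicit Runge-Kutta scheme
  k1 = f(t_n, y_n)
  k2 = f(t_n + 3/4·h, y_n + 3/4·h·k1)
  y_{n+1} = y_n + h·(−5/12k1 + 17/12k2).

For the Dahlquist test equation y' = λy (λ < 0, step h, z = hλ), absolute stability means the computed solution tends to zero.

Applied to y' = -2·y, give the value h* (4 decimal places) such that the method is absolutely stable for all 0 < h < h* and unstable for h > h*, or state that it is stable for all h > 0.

On y'=λy, z=hλ:
  k1=λy_n ⇒ h·k1=z·y_n;  k2=λ(1+3/4z)y_n ⇒ h·k2=z(1+3/4z)y_n
  y_{n+1}/y_n = 1 − 5/12z + 17/12z(1+3/4z) = 1 + z + 17/16z²
  Hence R(z) = 1 + z + 17/16z².

Find x<0 with |R(x)|<1.
x=-1.69: |R|=2.3446
R=1: x+17/16x²=0 ⇒ x=−16/17=-0.9412; min R=1−1/(4·17/16)=0.7647>−1
Confirm numerically:
  x=-0.694: |R|=0.81774 <1
  x=-0.531: |R|=0.76858 <1
  x=-0.508: |R|=0.76619 <1
  x=-1.509: |R|=1.91040 >1
  x=-1.191: |R|=1.31614 >1
  x=-1.141: |R|=1.24225 >1
Stable set (-0.9412, 0).

(-0.9412,0); λ=-2 ⇒ h* = (16/17)/2 = 0.4706.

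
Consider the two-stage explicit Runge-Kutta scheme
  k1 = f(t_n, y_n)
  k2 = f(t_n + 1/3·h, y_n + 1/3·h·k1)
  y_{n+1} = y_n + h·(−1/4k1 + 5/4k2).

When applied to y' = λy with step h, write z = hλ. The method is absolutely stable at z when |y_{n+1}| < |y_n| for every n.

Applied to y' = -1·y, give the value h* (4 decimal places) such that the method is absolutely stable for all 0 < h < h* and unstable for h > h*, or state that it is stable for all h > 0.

(-2.4000,0); λ=-1 ⇒ h* = (12/5)/1 = 2.4000.

Test eqn y'=λy, z=hλ:
  k1=λy_n ⇒ h·k1=z·y_n;  k2=λ(1+1/3z)y_n ⇒ h·k2=z(1+1/3z)y_n
  y_{n+1}/y_n = 1 − 1/4z + 5/4z(1+1/3z) = 1 + z + 5/12z²
  ⇒ R(z) = 1 + z + 5/12z².

Solve |R(x)|<1 on ℝ⁻.
x=-1.3: |R|=0.4042
R=1: x+5/12x²=0 ⇒ x=−12/5=-2.4000; min R=1−1/(4·5/12)=0.4000>−1
Confirm numerically:
  x=-2.175: |R|=0.79609 <1
  x=-1.705: |R|=0.50626 <1
  x=-1.586: |R|=0.46208 <1
  x=-1.134: |R|=0.40181 <1
  x=-2.879: |R|=1.57460 >1
  x=-2.642: |R|=1.26640 >1
Interval (-2.4000, 0).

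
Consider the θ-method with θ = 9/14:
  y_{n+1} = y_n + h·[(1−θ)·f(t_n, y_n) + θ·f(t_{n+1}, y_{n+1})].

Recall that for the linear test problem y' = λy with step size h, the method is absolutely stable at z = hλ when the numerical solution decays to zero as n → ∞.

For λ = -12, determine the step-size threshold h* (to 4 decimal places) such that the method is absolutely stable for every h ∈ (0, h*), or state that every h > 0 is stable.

interval (−∞, 0). Any h>0 works for λ=-12.

Set f=λy, z=hλ:
  y_{n+1} = y_n + z·[5/14·y_n + 9/14·y_{n+1}] ⇒ (1 − 9/14z)y_{n+1} = (1 + 5/14z)y_n
  so R(z) = (1 + 5/14z)/(1 − 9/14z).

Find x<0 with |R(x)|<1.
x=-1.23: |R|=0.3131
x=-2: |R|=0.1250
x=-10: |R|=0.3462
x=-100: |R|=0.5317
θ=9/14≥1/2 ⇒ |1+5/14x|<|1−9/14x| ∀x<0 ⇒ stable on all of ℝ⁻.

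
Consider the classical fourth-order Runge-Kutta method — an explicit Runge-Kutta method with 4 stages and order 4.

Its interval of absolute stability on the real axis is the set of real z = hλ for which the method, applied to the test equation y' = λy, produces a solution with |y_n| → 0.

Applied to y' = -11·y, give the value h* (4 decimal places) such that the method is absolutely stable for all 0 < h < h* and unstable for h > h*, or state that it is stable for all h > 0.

(-2.7853,0); λ=-11 ⇒ h* = 0.2532.

On y'=λy, z=hλ:
  order 4, 4-stage ⇒ R(z)=1+z+z^2/2+z^3/6+z^4/24
  (e.g. R(-1.25)=0.30745, |R|=0.30745)

Boundary: |R(x)|=1, x<0.
x=-1.25: |R|=0.3075
|R(-3.12)|=1.6336 |R(-2.83)|=1.0695 |R(-1.58)|=0.2705
Bisect:
  x_lo=-3.4453 |R|=2.5447  x_hi=-0.3913 |R|=0.6762
  mid=-1.91834 |R|=0.30936 →hi
  mid=-2.68184 |R|=0.85490 →hi
  mid=-3.06359 |R|=1.50733 →lo
  mid=-2.87272 |R|=1.14001 →lo
  mid=-2.77728 |R|=0.98798 →hi
  mid=-2.82500 |R|=1.06153 →lo
  mid=-2.80114 |R|=1.02415 →lo
  mid=-2.78921 |R|=1.00592 →lo
  mid=-2.78324 |R|=0.99691 →hi
  mid=-2.78623 |R|=1.00141 →lo
  ...
  [-2.78548,-2.78529] ⇒ x*=-2.7853
Stable set (-2.7853, 0).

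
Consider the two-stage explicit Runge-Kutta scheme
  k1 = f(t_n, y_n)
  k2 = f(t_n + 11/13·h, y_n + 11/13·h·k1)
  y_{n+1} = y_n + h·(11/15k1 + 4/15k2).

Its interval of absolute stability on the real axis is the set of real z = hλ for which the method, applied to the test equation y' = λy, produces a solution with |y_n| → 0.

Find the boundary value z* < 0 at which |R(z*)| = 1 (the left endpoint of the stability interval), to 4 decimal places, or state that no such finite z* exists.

z* = -4.4318.

Test eqn y'=λy, z=hλ:
  k1=λy_n ⇒ h·k1=z·y_n;  k2=λ(1+11/13z)y_n ⇒ h·k2=z(1+11/13z)y_n
  y_{n+1}/y_n = 1 + 11/15z + 4/15z(1+11/13z) = 1 + z + 44/195z²
  so R(z) = 1 + z + 44/195z².

Find x<0 with |R(x)|<1.
x=-0.39: |R|=0.6443
R=1: x+44/195x²=0 ⇒ x=−195/44=-4.4318; min R=1−1/(4·44/195)=-0.1080>−1
Confirm numerically:
  x=-3.612: |R|=0.33184 <1
  x=-3.517: |R|=0.27402 <1
  x=-2.660: |R|=0.06345 <1
  x=-4.939: |R|=1.56522 >1
  x=-4.836: |R|=1.44104 >1
  x=-4.458: |R|=1.02634 >1
Interval (-4.4318, 0).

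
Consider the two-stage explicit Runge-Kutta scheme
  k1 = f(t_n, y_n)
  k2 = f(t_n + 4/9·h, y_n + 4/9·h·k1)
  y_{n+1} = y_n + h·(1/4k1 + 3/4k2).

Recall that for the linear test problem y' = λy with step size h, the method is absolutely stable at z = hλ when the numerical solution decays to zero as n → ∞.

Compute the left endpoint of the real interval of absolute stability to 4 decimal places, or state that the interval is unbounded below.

left endpoint -3.0000.

With y'=λy (z=hλ):
  k1=λy_n ⇒ h·k1=z·y_n;  k2=λ(1+4/9z)y_n ⇒ h·k2=z(1+4/9z)y_n
  y_{n+1}/y_n = 1 + 1/4z + 3/4z(1+4/9z) = 1 + z + 1/3z²
  ⇒ R(z) = 1 + z + 1/3z².

Boundary: |R(x)|=1, x<0.
x=-0.93: |R|=0.3583
R=1: x+1/3x²=0 ⇒ x=−3=-3.0000; min R=1−1/(4·1/3)=0.2500>−1
Confirm numerically:
  x=-2.967: |R|=0.96736 <1
  x=-2.603: |R|=0.65554 <1
  x=-2.250: |R|=0.43750 <1
  x=-1.753: |R|=0.27134 <1
  x=-3.434: |R|=1.49679 >1
  x=-3.271: |R|=1.29548 >1
  x=-3.034: |R|=1.03439 >1
Interval (-3.0000, 0).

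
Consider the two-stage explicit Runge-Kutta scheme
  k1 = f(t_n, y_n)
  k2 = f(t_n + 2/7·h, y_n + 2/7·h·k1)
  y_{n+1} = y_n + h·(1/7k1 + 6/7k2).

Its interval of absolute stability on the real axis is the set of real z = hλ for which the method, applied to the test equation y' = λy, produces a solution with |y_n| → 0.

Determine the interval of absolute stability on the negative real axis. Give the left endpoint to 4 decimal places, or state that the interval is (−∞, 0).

(-4.0833, 0).

Set f=λy, z=hλ:
  k1=λy_n ⇒ h·k1=z·y_n;  k2=λ(1+2/7z)y_n ⇒ h·k2=z(1+2/7z)y_n
  y_{n+1}/y_n = 1 + 1/7z + 6/7z(1+2/7z) = 1 + z + 12/49z²
  ⇒ R(z) = 1 + z + 12/49z².

Find x<0 with |R(x)|<1.
x=-0.79: |R|=0.3628
R=1: x+12/49x²=0 ⇒ x=−49/12=-4.0833; min R=1−1/(4·12/49)=-0.0208>−1
Confirm numerically:
  x=-3.938: |R|=0.85984 <1
  x=-2.609: |R|=0.05799 <1
  x=-2.426: |R|=0.01534 <1
  x=-2.342: |R|=0.00126 <1
  x=-4.402: |R|=1.34354 >1
  x=-4.124: |R|=1.04107 >1
So |R|<1 on (-4.0833, 0).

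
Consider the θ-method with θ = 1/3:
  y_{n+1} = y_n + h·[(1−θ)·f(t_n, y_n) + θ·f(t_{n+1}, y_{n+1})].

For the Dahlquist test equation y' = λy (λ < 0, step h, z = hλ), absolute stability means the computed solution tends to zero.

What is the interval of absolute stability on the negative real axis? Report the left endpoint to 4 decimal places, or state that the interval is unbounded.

Set f=λy, z=hλ:
  y_{n+1} = y_n + z·[2/3·y_n + 1/3·y_{n+1}] ⇒ (1 − 1/3z)y_{n+1} = (1 + 2/3z)y_n
  so R(z) = (1 + 2/3z)/(1 − 1/3z).

Solve |R(x)|<1 on ℝ⁻.
x=-1.01: |R|=0.2444
R=−1: 1+2/3x = −1+1/3x ⇒ -1/3x=2 ⇒ x=2/(-1/3)=-6.0000
Confirm numerically:
  x=-5.290: |R|=0.91435 <1
  x=-5.218: |R|=0.90484 <1
  x=-4.551: |R|=0.80810 <1
  x=-3.195: |R|=0.54722 <1
  x=-6.421: |R|=1.04469 >1
  x=-6.406: |R|=1.04316 >1
  x=-6.119: |R|=1.01305 >1
Interval (-6.0000, 0).

(-6.0000, 0).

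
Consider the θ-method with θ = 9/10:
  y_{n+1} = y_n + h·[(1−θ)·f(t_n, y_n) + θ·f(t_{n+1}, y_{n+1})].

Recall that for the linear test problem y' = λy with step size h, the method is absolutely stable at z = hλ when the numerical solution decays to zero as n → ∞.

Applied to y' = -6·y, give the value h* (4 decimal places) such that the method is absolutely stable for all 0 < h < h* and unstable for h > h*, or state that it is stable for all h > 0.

Test eqn y'=λy, z=hλ:
  y_{n+1} = y_n + z·[1/10·y_n + 9/10·y_{n+1}] ⇒ (1 − 9/10z)y_{n+1} = (1 + 1/10z)y_n
  ⇒ R(z) = (1 + 1/10z)/(1 − 9/10z).

Need |R(x)|<1, x<0.
x=-1.76: |R|=0.3189
x=-2: |R|=0.2857
x=-10: |R|=0.0000
x=-100: |R|=0.0989
θ=9/10≥1/2 ⇒ |1+1/10x|<|1−9/10x| ∀x<0 ⇒ unbounded interval.

unbounded; (−∞, 0). Any h>0 works for λ=-6.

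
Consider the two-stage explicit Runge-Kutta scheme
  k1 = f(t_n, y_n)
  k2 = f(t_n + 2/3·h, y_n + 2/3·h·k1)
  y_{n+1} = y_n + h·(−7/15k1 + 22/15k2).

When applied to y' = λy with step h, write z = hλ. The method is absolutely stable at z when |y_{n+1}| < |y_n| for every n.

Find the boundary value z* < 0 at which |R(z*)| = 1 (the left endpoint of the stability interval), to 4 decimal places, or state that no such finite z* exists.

Test eqn y'=λy, z=hλ:
  k1=λy_n ⇒ h·k1=z·y_n;  k2=λ(1+2/3z)y_n ⇒ h·k2=z(1+2/3z)y_n
  y_{n+1}/y_n = 1 − 7/15z + 22/15z(1+2/3z) = 1 + z + 44/45z²
  Hence R(z) = 1 + z + 44/45z².

Boundary: |R(x)|=1, x<0.
x=-0.45: |R|=0.7480
R=1: x+44/45x²=0 ⇒ x=−45/44=-1.0227; min R=1−1/(4·44/45)=0.7443>−1
Confirm numerically:
  x=-0.911: |R|=0.90048 <1
  x=-0.725: |R|=0.78894 <1
  x=-0.605: |R|=0.75289 <1
  x=-1.471: |R|=1.64476 >1
  x=-1.231: |R|=1.25069 >1
Stable set (-1.0227, 0).

z* = -1.0227.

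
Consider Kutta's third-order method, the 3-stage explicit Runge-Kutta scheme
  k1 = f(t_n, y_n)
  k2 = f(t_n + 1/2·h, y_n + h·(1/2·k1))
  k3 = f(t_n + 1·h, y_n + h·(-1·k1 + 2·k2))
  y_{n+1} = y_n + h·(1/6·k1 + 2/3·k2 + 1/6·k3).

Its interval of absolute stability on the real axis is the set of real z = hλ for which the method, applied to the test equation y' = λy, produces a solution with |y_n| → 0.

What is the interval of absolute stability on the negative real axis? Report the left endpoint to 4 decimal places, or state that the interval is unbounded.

Set f=λy, z=hλ:
  order 3, 3-stage ⇒ R(z)=1+z+z^2/2+z^3/6
  (e.g. R(-1.59)=0.00410, |R|=0.00410)

Solve |R(x)|<1 on ℝ⁻.
x=-1.59: |R|=0.0041
|R(-2.88)|=1.7141 |R(-2.13)|=0.4721 |R(-1.51)|=0.0562
Bisect:
  x_lo=-3.1816 |R|=2.4879  x_hi=-0.0536 |R|=0.9478
  mid=-1.61759 |R|=0.01472 →hi
  mid=-2.39959 |R|=0.82339 →hi
  mid=-2.79058 |R|=1.51878 →lo
  mid=-2.59508 |R|=1.14060 →lo
  mid=-2.49734 |R|=0.97484 →hi
  mid=-2.54621 |R|=1.05588 →lo
  mid=-2.52177 |R|=1.01490 →lo
  mid=-2.50955 |R|=0.99476 →hi
  ...
  [-2.51280,-2.51261] ⇒ x*=-2.5127
Stable set (-2.5127, 0).

(-2.5127, 0).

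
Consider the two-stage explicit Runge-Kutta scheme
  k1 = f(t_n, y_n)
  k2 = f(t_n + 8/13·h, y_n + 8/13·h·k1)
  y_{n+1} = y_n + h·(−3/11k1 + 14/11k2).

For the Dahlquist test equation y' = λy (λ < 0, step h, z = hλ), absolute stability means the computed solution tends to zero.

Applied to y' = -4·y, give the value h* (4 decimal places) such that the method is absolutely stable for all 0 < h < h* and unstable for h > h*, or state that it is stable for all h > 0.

(-1.2768,0); λ=-4 ⇒ h* = (143/112)/4 = 0.3192.

Test eqn y'=λy, z=hλ:
  k1=λy_n ⇒ h·k1=z·y_n;  k2=λ(1+8/13z)y_n ⇒ h·k2=z(1+8/13z)y_n
  y_{n+1}/y_n = 1 − 3/11z + 14/11z(1+8/13z) = 1 + z + 112/143z²
  ⇒ R(z) = 1 + z + 112/143z².

Find x<0 with |R(x)|<1.
x=-1.24: |R|=0.9643
R=1: x+112/143x²=0 ⇒ x=−143/112=-1.2768; min R=1−1/(4·112/143)=0.6808>−1
Confirm numerically:
  x=-1.195: |R|=0.92345 <1
  x=-1.175: |R|=0.90633 <1
  x=-0.894: |R|=0.73198 <1
  x=-0.802: |R|=0.70177 <1
  x=-1.592: |R|=1.39303 >1
  x=-1.574: |R|=1.36640 >1
  x=-1.567: |R|=1.35618 >1
So |R|<1 on (-1.2768, 0).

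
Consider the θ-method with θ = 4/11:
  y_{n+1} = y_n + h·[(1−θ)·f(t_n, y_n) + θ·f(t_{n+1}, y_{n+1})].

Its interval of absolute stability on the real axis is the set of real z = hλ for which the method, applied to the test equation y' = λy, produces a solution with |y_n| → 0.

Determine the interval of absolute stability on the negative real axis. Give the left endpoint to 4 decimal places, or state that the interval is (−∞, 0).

z∈(-7.3333,0).

On y'=λy, z=hλ:
  y_{n+1} = y_n + z·[7/11·y_n + 4/11·y_{n+1}] ⇒ (1 − 4/11z)y_{n+1} = (1 + 7/11z)y_n
  so R(z) = (1 + 7/11z)/(1 − 4/11z).

Find x<0 with |R(x)|<1.
x=-0.41: |R|=0.6432
R=−1: 1+7/11x = −1+4/11x ⇒ -3/11x=2 ⇒ x=2/(-3/11)=-7.3333
Confirm numerically:
  x=-4.254: |R|=0.67026 <1
  x=-3.812: |R|=0.59753 <1
  x=-3.419: |R|=0.52411 <1
  x=-7.778: |R|=1.03168 >1
  x=-7.497: |R|=1.01198 >1
  x=-7.365: |R|=1.00235 >1
So |R|<1 on (-7.3333, 0).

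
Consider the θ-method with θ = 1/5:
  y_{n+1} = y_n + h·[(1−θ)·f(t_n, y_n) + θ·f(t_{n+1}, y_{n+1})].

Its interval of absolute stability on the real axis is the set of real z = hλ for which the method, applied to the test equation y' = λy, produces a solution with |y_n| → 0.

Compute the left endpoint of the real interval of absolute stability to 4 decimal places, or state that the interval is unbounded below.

z* = -3.3333.

On y'=λy, z=hλ:
  y_{n+1} = y_n + z·[4/5·y_n + 1/5·y_{n+1}] ⇒ (1 − 1/5z)y_{n+1} = (1 + 4/5z)y_n
  ⇒ R(z) = (1 + 4/5z)/(1 − 1/5z).

Solve |R(x)|<1 on ℝ⁻.
x=-1.8: |R|=0.3235
R=−1: 1+4/5x = −1+1/5x ⇒ -3/5x=2 ⇒ x=2/(-3/5)=-3.3333
Confirm numerically:
  x=-2.547: |R|=0.68743 <1
  x=-2.411: |R|=0.62664 <1
  x=-1.787: |R|=0.31649 <1
  x=-1.569: |R|=0.19425 <1
  x=-3.864: |R|=1.17960 >1
  x=-3.625: |R|=1.10145 >1
  x=-3.369: |R|=1.01279 >1
Interval (-3.3333, 0).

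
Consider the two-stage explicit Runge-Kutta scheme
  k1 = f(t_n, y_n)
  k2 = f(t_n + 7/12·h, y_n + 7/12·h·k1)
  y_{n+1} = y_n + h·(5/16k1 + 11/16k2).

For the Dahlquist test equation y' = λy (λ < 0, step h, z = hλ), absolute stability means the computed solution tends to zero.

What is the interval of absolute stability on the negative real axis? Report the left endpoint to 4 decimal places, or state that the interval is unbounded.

Set f=λy, z=hλ:
  k1=λy_n ⇒ h·k1=z·y_n;  k2=λ(1+7/12z)y_n ⇒ h·k2=z(1+7/12z)y_n
  y_{n+1}/y_n = 1 + 5/16z + 11/16z(1+7/12z) = 1 + z + 77/192z²
  R(z) = 1 + z + 77/192z².

Find x<0 with |R(x)|<1.
x=-0.6: |R|=0.5444
R=1: x+77/192x²=0 ⇒ x=−192/77=-2.4935; min R=1−1/(4·77/192)=0.3766>−1
Confirm numerically:
  x=-1.817: |R|=0.50703 <1
  x=-1.546: |R|=0.41254 <1
  x=-1.435: |R|=0.39084 <1
  x=-2.795: |R|=1.33795 >1
  x=-2.593: |R|=1.10346 >1
  x=-2.576: |R|=1.08522 >1
So |R|<1 on (-2.4935, 0).

z∈(-2.4935,0).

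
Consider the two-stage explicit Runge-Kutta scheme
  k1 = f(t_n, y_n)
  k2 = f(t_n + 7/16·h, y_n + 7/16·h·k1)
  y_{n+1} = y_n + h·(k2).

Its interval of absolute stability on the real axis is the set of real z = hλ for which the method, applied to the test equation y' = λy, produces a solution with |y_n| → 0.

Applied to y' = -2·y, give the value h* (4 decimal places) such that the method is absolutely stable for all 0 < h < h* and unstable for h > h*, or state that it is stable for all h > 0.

(-2.2857,0); λ=-2 ⇒ h* = (16/7)/2 = 1.1429.

On y'=λy, z=hλ:
  k1=λy_n ⇒ h·k1=z·y_n;  k2=λ(1+7/16z)y_n ⇒ h·k2=z(1+7/16z)y_n
  y_{n+1}/y_n = 1 + z(1+7/16z) = 1 + z + 7/16z²
  ⇒ R(z) = 1 + z + 7/16z².

Need |R(x)|<1, x<0.
x=-0.51: |R|=0.6038
R=1: x+7/16x²=0 ⇒ x=−16/7=-2.2857; min R=1−1/(4·7/16)=0.4286>−1
Confirm numerically:
  x=-1.518: |R|=0.49014 <1
  x=-1.393: |R|=0.45595 <1
  x=-1.006: |R|=0.43677 <1
  x=-2.718: |R|=1.51404 >1
  x=-2.680: |R|=1.46230 >1
Stable set (-2.2857, 0).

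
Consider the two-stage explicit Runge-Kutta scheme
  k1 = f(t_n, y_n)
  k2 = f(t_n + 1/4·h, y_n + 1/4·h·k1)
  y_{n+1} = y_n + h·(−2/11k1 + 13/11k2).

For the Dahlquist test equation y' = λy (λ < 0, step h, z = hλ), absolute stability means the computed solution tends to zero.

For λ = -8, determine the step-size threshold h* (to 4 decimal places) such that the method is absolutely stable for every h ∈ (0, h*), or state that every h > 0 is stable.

(-3.3846,0); λ=-8 ⇒ h* = (44/13)/8 = 0.4231.

Set f=λy, z=hλ:
  k1=λy_n ⇒ h·k1=z·y_n;  k2=λ(1+1/4z)y_n ⇒ h·k2=z(1+1/4z)y_n
  y_{n+1}/y_n = 1 − 2/11z + 13/11z(1+1/4z) = 1 + z + 13/44z²
  ⇒ R(z) = 1 + z + 13/44z².

Need |R(x)|<1, x<0.
x=-1.62: |R|=0.1554
R=1: x+13/44x²=0 ⇒ x=−44/13=-3.3846; min R=1−1/(4·13/44)=0.1538>−1
Confirm numerically:
  x=-3.365: |R|=0.98050 <1
  x=-2.862: |R|=0.55808 <1
  x=-1.682: |R|=0.15388 <1
  x=-1.608: |R|=0.15595 <1
  x=-3.815: |R|=1.48511 >1
  x=-3.561: |R|=1.18558 >1
So |R|<1 on (-3.3846, 0).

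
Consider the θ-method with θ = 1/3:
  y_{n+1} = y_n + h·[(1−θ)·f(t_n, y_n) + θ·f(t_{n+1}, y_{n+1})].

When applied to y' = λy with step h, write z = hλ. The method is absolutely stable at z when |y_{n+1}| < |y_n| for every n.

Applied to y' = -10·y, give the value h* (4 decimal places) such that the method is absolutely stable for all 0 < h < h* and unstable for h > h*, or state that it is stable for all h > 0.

On y'=λy, z=hλ:
  y_{n+1} = y_n + z·[2/3·y_n + 1/3·y_{n+1}] ⇒ (1 − 1/3z)y_{n+1} = (1 + 2/3z)y_n
  Hence R(z) = (1 + 2/3z)/(1 − 1/3z).

Solve |R(x)|<1 on ℝ⁻.
x=-1.32: |R|=0.0833
R=−1: 1+2/3x = −1+1/3x ⇒ -1/3x=2 ⇒ x=2/(-1/3)=-6.0000
Confirm numerically:
  x=-5.518: |R|=0.94341 <1
  x=-3.149: |R|=0.53635 <1
  x=-2.628: |R|=0.40085 <1
  x=-6.405: |R|=1.04306 >1
  x=-6.211: |R|=1.02291 >1
Stable set (-6.0000, 0).

(-6.0000,0); λ=-10 ⇒ h* = (6)/10 = 0.6000.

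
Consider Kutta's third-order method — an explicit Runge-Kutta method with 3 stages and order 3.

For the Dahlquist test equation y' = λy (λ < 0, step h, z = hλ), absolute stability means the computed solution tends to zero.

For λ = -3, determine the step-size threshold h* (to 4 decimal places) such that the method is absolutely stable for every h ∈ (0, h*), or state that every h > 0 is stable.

Set f=λy, z=hλ:
  order 3, 3-stage ⇒ R(z)=1+z+z^2/2+z^3/6
  (e.g. R(-1.47)=0.08103, |R|=0.08103)

Solve |R(x)|<1 on ℝ⁻.
x=-1.47: |R|=0.0810
|R(-1.55)|=0.0306 |R(-0.95)|=0.3584 |R(-0.64)|=0.5211
Bisect:
  x_lo=-3.3414 |R|=2.9767  x_hi=-0.2103 |R|=0.8103
  mid=-1.77584 |R|=0.13242 →hi
  mid=-2.55863 |R|=1.07705 →lo
  mid=-2.16724 |R|=0.51533 →hi
  mid=-2.36293 |R|=0.77009 →hi
  mid=-2.46078 |R|=0.91658 →hi
  mid=-2.50971 |R|=0.99501 →hi
  mid=-2.53417 |R|=1.03557 →lo
  ...
  [-2.51276,-2.51257] ⇒ x*=-2.5127
Interval (-2.5127, 0).

(-2.5127,0); λ=-3 ⇒ h* = 0.8376.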